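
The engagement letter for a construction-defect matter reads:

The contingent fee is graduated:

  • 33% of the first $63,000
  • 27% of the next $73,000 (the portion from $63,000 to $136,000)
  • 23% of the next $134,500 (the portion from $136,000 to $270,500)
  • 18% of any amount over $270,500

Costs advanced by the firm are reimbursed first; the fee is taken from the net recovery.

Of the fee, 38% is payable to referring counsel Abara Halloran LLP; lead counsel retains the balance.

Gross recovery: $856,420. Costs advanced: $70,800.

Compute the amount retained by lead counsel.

$101,777.09

Fee base (net of costs): $856,420 − $70,800 = $785,620
First $63,000 at 33% = $20,790.00
Next $73,000 at 27% = $19,710.00
Next $134,500 at 23% = $30,935.00
Remaining $515,120 at 18% = $92,721.60
Fee: $20,790.00 + $19,710.00 + $30,935.00 + $92,721.60 = $164,156.60
Referral share: 38% of $164,156.60 = $62,379.51; lead counsel retains $164,156.60 − $62,379.51 = $101,777.09.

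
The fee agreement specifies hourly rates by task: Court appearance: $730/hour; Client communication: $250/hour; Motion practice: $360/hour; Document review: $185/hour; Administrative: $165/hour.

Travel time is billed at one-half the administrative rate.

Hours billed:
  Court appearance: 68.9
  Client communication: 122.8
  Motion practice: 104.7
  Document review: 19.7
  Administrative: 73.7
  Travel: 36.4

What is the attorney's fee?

$137,497.00

Court appearance: 68.9 × $730 = $50,297.00
Client communication: 122.8 × $250 = $30,700.00
Motion practice: 104.7 × $360 = $37,692.00
Document review: 19.7 × $185 = $3,644.50
Administrative: 73.7 × $165 = $12,160.50
Subtotal: $50,297.00 + $30,700.00 + $37,692.00 + $3,644.50 + $12,160.50 = $134,494.00
Travel: 36.4 × ($165 ÷ 2) = 36.4 × $82.50 = $3,003.00
Total: $134,494.00 + $3,003.00 = $137,497.00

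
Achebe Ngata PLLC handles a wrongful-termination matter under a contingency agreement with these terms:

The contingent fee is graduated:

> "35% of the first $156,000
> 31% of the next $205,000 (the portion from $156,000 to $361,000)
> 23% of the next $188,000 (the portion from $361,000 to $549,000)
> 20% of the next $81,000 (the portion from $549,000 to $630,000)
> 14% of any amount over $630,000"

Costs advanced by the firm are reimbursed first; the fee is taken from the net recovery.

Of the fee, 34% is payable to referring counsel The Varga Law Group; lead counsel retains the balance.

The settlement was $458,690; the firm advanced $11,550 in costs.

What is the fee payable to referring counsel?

Fee base (net of costs): $458,690 − $11,550 = $447,140
First $156,000 at 35% = $54,600.00
Next $205,000 at 31% = $63,550.00
Remaining $86,140 at 23% = $19,812.20
Fee: $54,600.00 + $63,550.00 + $19,812.20 = $137,962.20
Referral share: 34% of $137,962.20 = $46,907.15; lead counsel retains $137,962.20 − $46,907.15 = $91,055.05.

$46,907.15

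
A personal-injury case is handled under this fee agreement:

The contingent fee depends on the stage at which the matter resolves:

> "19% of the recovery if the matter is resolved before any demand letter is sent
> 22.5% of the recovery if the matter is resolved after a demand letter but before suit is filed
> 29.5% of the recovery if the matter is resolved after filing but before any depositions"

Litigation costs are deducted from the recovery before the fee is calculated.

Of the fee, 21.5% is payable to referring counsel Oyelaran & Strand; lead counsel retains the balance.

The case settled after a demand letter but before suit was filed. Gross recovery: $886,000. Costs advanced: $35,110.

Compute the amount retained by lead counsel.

$150,288.45

Fee base (net of costs): $886,000 − $35,110 = $850,890
The matter settled after a demand letter but before suit was filed, so the 22.5% rate applies.
$850,890 × 22.5% = $191,450.25
Referral share: 21.5% of $191,450.25 = $41,161.80; lead counsel retains $191,450.25 − $41,161.80 = $150,288.45.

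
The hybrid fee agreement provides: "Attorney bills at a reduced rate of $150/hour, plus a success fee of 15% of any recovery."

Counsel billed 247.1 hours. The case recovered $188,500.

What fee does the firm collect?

Hourly: 247.1 × $150 = $37,065.00
Success fee: 15% of $188,500 = $28,275.00
Total: $37,065.00 + $28,275.00 = $65,340.00

$65,340.00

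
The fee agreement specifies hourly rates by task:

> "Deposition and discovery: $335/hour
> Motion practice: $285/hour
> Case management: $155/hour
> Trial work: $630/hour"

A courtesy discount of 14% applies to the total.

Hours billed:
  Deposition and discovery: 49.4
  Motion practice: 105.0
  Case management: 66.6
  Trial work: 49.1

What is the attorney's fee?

$75,447.80

Deposition and discovery: 49.4 × $335 = $16,549.00
Motion practice: 105.0 × $285 = $29,925.00
Case management: 66.6 × $155 = $10,323.00
Trial work: 49.1 × $630 = $30,933.00
Subtotal: $87,730.00
Less 14% discount: −$12,282.20
Total: $87,730.00 − $12,282.20 = $75,447.80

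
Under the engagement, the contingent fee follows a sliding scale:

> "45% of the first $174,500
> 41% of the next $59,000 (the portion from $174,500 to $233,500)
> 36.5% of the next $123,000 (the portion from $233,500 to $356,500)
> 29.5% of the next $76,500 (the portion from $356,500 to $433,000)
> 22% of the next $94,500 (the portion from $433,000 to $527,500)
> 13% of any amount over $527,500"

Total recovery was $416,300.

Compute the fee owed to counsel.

First $174,500 at 45% = $78,525.00
Next $59,000 at 41% = $24,190.00
Next $123,000 at 36.5% = $44,895.00
Remaining $59,800 at 29.5% = $17,641.00
Fee: $78,525.00 + $24,190.00 + $44,895.00 + $17,641.00 = $165,251.00

$165,251.00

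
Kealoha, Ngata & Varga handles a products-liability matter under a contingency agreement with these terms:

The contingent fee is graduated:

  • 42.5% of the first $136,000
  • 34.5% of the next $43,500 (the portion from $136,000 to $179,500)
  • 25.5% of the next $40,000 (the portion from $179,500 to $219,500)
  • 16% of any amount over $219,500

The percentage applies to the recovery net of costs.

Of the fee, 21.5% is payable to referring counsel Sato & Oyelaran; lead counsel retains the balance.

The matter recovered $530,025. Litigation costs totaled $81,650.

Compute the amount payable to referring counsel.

$25,719.91

Fee base (net of costs): $530,025 − $81,650 = $448,375
First $136,000 at 42.5% = $57,800.00
Next $43,500 at 34.5% = $15,007.50
Next $40,000 at 25.5% = $10,200.00
Remaining $228,875 at 16% = $36,620.00
Fee: $57,800.00 + $15,007.50 + $10,200.00 + $36,620.00 = $119,627.50
Referral share: 21.5% of $119,627.50 = $25,719.91; lead counsel retains $119,627.50 − $25,719.91 = $93,907.59.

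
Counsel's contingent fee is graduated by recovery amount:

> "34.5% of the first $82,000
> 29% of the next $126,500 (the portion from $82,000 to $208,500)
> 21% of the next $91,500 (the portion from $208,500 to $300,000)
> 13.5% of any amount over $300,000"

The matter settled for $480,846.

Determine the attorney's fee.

$108,604.21

First $82,000 at 34.5% = $28,290.00
Next $126,500 at 29% = $36,685.00
Next $91,500 at 21% = $19,215.00
Remaining $180,846 at 13.5% = $24,414.21
Fee: $28,290.00 + $36,685.00 + $19,215.00 + $24,414.21 = $108,604.21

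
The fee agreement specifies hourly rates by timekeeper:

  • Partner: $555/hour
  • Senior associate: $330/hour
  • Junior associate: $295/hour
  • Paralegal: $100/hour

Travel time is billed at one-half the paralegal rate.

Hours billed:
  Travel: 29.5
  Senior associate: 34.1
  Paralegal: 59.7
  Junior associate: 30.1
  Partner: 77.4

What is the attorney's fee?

Partner: 77.4 × $555 = $42,957.00
Senior associate: 34.1 × $330 = $11,253.00
Junior associate: 30.1 × $295 = $8,879.50
Paralegal: 59.7 × $100 = $5,970.00
Subtotal: $42,957.00 + $11,253.00 + $8,879.50 + $5,970.00 = $69,059.50
Travel: 29.5 × ($100 ÷ 2) = 29.5 × $50.00 = $1,475.00
Total: $69,059.50 + $1,475.00 = $70,534.50

$70,534.50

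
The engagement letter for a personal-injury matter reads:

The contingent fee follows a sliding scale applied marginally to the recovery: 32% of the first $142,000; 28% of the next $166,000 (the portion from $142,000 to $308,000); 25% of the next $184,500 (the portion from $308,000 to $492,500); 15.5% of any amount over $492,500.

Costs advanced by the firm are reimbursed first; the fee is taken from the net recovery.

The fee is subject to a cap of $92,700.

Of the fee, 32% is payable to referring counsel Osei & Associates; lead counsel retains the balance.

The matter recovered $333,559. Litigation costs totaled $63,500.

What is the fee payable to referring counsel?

Fee base (net of costs): $333,559 − $63,500 = $270,059
First $142,000 at 32% = $45,440.00
Remaining $128,059 at 28% = $35,856.52
Fee: $45,440.00 + $35,856.52 = $81,296.52
$81,296.52 is under the $92,700 cap.
Referral share: 32% of $81,296.52 = $26,014.89; lead counsel retains $81,296.52 − $26,014.89 = $55,281.63.

$26,014.89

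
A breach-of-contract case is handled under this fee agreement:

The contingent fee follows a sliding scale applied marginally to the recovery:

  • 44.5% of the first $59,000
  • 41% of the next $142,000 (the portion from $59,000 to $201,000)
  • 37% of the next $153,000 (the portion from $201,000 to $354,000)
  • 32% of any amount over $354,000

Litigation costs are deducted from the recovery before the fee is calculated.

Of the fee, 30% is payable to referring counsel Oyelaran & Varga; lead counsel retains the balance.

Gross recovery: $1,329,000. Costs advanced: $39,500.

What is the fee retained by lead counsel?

$308,311.50

Fee base (net of costs): $1,329,000 − $39,500 = $1,289,500
First $59,000 at 44.5% = $26,255.00
Next $142,000 at 41% = $58,220.00
Next $153,000 at 37% = $56,610.00
Remaining $935,500 at 32% = $299,360.00
Fee: $26,255.00 + $58,220.00 + $56,610.00 + $299,360.00 = $440,445.00
Referral share: 30% of $440,445.00 = $132,133.50; lead counsel retains $440,445.00 − $132,133.50 = $308,311.50.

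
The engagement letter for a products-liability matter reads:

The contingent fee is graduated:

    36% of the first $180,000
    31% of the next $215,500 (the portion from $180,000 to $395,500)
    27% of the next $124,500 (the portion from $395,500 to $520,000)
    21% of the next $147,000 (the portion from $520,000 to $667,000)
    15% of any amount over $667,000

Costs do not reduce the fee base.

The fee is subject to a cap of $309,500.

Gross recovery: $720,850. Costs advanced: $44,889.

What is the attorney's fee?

Fee base is the gross recovery, $720,850; costs are reimbursed separately.
First $180,000 at 36% = $64,800.00
Next $215,500 at 31% = $66,805.00
Next $124,500 at 27% = $33,615.00
Next $147,000 at 21% = $30,870.00
Remaining $53,850 at 15% = $8,077.50
Fee: $64,800.00 + $66,805.00 + $33,615.00 + $30,870.00 + $8,077.50 = $204,167.50
$204,167.50 is under the $309,500 cap.

$204,167.50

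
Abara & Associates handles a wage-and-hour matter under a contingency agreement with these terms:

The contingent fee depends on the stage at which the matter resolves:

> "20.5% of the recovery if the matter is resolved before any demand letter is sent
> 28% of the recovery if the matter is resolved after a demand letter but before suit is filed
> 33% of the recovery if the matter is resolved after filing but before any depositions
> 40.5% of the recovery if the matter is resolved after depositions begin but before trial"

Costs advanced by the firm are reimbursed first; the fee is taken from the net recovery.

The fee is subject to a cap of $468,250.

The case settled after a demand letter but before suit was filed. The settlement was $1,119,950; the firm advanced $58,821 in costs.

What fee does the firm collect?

Fee base (net of costs): $1,119,950 − $58,821 = $1,061,129
The matter settled after a demand letter but before suit was filed, so the 28% rate applies.
$1,061,129 × 28% = $297,116.12
$297,116.12 is under the $468,250 cap.

$297,116.12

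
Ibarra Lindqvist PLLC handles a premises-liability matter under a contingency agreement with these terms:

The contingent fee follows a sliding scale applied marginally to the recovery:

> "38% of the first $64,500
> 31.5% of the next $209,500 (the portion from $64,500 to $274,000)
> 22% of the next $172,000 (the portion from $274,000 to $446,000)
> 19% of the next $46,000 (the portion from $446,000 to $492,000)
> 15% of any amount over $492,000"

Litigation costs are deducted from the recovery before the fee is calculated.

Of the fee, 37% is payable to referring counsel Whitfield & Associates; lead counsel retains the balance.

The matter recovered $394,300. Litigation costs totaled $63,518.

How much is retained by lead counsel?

Fee base (net of costs): $394,300 − $63,518 = $330,782
First $64,500 at 38% = $24,510.00
Next $209,500 at 31.5% = $65,992.50
Remaining $56,782 at 22% = $12,492.04
Fee: $24,510.00 + $65,992.50 + $12,492.04 = $102,994.54
Referral share: 37% of $102,994.54 = $38,107.98; lead counsel retains $102,994.54 − $38,107.98 = $64,886.56.

$64,886.56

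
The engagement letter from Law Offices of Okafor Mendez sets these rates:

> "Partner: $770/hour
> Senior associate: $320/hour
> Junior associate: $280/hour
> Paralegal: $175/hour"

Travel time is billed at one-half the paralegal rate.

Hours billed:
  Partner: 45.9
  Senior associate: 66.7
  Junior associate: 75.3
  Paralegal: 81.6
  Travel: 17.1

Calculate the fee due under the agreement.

Partner: 45.9 × $770 = $35,343.00
Senior associate: 66.7 × $320 = $21,344.00
Junior associate: 75.3 × $280 = $21,084.00
Paralegal: 81.6 × $175 = $14,280.00
Subtotal: $35,343.00 + $21,344.00 + $21,084.00 + $14,280.00 = $92,051.00
Travel: 17.1 × ($175 ÷ 2) = 17.1 × $87.50 = $1,496.25
Total: $92,051.00 + $1,496.25 = $93,547.25

$93,547.25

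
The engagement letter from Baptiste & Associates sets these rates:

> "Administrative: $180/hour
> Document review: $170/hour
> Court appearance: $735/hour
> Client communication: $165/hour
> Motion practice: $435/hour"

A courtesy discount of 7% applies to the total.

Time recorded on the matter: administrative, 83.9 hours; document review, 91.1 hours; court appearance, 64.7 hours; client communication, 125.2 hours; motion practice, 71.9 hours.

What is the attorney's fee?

Administrative: 83.9 × $180 = $15,102.00
Document review: 91.1 × $170 = $15,487.00
Court appearance: 64.7 × $735 = $47,554.50
Client communication: 125.2 × $165 = $20,658.00
Motion practice: 71.9 × $435 = $31,276.50
Subtotal: $130,078.00
Less 7% discount: −$9,105.46
Total: $130,078.00 − $9,105.46 = $120,972.54

$120,972.54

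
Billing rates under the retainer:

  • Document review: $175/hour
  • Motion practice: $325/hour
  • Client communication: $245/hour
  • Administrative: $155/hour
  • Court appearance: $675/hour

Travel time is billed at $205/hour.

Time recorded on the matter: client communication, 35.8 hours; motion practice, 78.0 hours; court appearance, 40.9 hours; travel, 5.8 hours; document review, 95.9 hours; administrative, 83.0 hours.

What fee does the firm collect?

$92,565.00

Document review: 95.9 × $175 = $16,782.50
Motion practice: 78.0 × $325 = $25,350.00
Client communication: 35.8 × $245 = $8,771.00
Administrative: 83.0 × $155 = $12,865.00
Court appearance: 40.9 × $675 = $27,607.50
Subtotal: $16,782.50 + $25,350.00 + $8,771.00 + $12,865.00 + $27,607.50 = $91,376.00
Travel: 5.8 × $205 = $1,189.00
Total: $91,376.00 + $1,189.00 = $92,565.00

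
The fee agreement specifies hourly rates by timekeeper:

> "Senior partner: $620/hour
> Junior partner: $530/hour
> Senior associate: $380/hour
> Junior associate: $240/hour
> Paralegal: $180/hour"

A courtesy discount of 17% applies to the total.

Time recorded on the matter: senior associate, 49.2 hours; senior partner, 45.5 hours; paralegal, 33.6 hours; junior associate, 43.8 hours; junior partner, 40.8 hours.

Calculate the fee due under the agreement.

$70,624.70

Senior partner: 45.5 × $620 = $28,210.00
Junior partner: 40.8 × $530 = $21,624.00
Senior associate: 49.2 × $380 = $18,696.00
Junior associate: 43.8 × $240 = $10,512.00
Paralegal: 33.6 × $180 = $6,048.00
Subtotal: $85,090.00
Less 17% discount: −$14,465.30
Total: $85,090.00 − $14,465.30 = $70,624.70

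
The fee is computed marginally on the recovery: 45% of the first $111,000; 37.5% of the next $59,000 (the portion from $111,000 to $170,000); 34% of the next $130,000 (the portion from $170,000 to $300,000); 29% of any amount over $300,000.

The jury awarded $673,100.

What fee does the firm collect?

$224,474.00

First $111,000 at 45% = $49,950.00
Next $59,000 at 37.5% = $22,125.00
Next $130,000 at 34% = $44,200.00
Remaining $373,100 at 29% = $108,199.00
Fee: $49,950.00 + $22,125.00 + $44,200.00 + $108,199.00 = $224,474.00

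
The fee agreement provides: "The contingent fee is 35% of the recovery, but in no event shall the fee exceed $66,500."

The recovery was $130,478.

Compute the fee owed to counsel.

$45,667.30

35% of $130,478 = $45,667.30
That is under the $66,500 cap.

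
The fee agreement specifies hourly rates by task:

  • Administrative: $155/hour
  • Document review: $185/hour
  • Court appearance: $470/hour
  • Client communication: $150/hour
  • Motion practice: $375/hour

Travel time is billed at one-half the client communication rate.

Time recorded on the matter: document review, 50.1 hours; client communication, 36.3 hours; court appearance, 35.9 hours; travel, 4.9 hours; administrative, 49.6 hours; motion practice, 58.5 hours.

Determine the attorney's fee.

Administrative: 49.6 × $155 = $7,688.00
Document review: 50.1 × $185 = $9,268.50
Court appearance: 35.9 × $470 = $16,873.00
Client communication: 36.3 × $150 = $5,445.00
Motion practice: 58.5 × $375 = $21,937.50
Subtotal: $7,688.00 + $9,268.50 + $16,873.00 + $5,445.00 + $21,937.50 = $61,212.00
Travel: 4.9 × ($150 ÷ 2) = 4.9 × $75.00 = $367.50
Total: $61,212.00 + $367.50 = $61,579.50

$61,579.50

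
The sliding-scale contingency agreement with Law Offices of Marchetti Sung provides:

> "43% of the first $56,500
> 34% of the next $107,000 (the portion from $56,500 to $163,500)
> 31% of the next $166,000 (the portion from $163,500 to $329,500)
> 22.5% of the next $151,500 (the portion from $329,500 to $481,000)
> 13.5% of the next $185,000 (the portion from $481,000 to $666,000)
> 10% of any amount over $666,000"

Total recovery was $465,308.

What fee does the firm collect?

$142,691.80

First $56,500 at 43% = $24,295.00
Next $107,000 at 34% = $36,380.00
Next $166,000 at 31% = $51,460.00
Remaining $135,808 at 22.5% = $30,556.80
Fee: $24,295.00 + $36,380.00 + $51,460.00 + $30,556.80 = $142,691.80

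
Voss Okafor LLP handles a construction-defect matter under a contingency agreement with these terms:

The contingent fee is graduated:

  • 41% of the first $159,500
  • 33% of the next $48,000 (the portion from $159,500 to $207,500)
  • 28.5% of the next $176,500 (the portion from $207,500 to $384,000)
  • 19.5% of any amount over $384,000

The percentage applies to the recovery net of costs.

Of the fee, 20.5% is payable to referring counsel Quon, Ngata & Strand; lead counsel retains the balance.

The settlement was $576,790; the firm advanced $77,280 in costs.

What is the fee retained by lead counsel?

Fee base (net of costs): $576,790 − $77,280 = $499,510
First $159,500 at 41% = $65,395.00
Next $48,000 at 33% = $15,840.00
Next $176,500 at 28.5% = $50,302.50
Remaining $115,510 at 19.5% = $22,524.45
Fee: $65,395.00 + $15,840.00 + $50,302.50 + $22,524.45 = $154,061.95
Referral share: 20.5% of $154,061.95 = $31,582.70; lead counsel retains $154,061.95 − $31,582.70 = $122,479.25.

$122,479.25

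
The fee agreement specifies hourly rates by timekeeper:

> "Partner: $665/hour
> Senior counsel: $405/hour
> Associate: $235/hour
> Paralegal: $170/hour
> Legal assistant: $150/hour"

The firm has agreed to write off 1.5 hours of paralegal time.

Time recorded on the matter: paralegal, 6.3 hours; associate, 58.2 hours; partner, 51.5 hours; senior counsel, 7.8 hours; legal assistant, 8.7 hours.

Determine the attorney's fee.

$53,204.50

Partner: 51.5 × $665 = $34,247.50
Senior counsel: 7.8 × $405 = $3,159.00
Associate: 58.2 × $235 = $13,677.00
Paralegal: 6.3 × $170 = $1,071.00
Legal assistant: 8.7 × $150 = $1,305.00
Subtotal: $53,459.50
Write-off: 1.5 × $170 = $255.00
Total: $53,459.50 − $255.00 = $53,204.50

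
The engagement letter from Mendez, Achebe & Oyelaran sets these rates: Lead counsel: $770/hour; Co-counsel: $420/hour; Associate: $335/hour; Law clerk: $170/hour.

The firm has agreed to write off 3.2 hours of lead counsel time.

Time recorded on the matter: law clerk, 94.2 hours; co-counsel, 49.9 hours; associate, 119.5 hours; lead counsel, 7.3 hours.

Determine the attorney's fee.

$80,161.50

Lead counsel: 7.3 × $770 = $5,621.00
Co-counsel: 49.9 × $420 = $20,958.00
Associate: 119.5 × $335 = $40,032.50
Law clerk: 94.2 × $170 = $16,014.00
Subtotal: $82,625.50
Write-off: 3.2 × $770 = $2,464.00
Total: $82,625.50 − $2,464.00 = $80,161.50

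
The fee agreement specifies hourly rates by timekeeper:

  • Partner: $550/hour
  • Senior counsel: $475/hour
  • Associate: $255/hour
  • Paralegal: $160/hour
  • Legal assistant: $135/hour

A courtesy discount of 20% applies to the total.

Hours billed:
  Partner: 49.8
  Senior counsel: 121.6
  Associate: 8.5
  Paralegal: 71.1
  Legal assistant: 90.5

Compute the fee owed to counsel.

Partner: 49.8 × $550 = $27,390.00
Senior counsel: 121.6 × $475 = $57,760.00
Associate: 8.5 × $255 = $2,167.50
Paralegal: 71.1 × $160 = $11,376.00
Legal assistant: 90.5 × $135 = $12,217.50
Subtotal: $110,911.00
Less 20% discount: −$22,182.20
Total: $110,911.00 − $22,182.20 = $88,728.80

$88,728.80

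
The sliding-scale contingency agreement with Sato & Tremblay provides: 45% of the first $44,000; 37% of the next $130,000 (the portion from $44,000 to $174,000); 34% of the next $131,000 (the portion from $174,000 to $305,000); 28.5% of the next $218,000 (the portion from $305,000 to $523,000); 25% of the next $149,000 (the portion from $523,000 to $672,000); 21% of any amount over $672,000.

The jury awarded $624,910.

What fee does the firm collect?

First $44,000 at 45% = $19,800.00
Next $130,000 at 37% = $48,100.00
Next $131,000 at 34% = $44,540.00
Next $218,000 at 28.5% = $62,130.00
Remaining $101,910 at 25% = $25,477.50
Fee: $19,800.00 + $48,100.00 + $44,540.00 + $62,130.00 + $25,477.50 = $200,047.50

$200,047.50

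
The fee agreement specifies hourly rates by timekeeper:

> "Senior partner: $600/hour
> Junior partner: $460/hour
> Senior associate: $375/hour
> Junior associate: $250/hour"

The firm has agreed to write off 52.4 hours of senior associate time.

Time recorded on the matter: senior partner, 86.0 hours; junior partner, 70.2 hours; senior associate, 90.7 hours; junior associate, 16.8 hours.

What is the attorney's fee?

Senior partner: 86.0 × $600 = $51,600.00
Junior partner: 70.2 × $460 = $32,292.00
Senior associate: 90.7 × $375 = $34,012.50
Junior associate: 16.8 × $250 = $4,200.00
Subtotal: $122,104.50
Write-off: 52.4 × $375 = $19,650.00
Total: $122,104.50 − $19,650.00 = $102,454.50

$102,454.50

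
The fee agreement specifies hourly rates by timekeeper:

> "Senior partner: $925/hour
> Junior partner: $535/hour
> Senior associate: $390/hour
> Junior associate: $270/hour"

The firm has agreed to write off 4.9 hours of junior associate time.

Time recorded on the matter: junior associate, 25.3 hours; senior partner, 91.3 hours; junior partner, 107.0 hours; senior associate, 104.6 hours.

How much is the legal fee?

Senior partner: 91.3 × $925 = $84,452.50
Junior partner: 107.0 × $535 = $57,245.00
Senior associate: 104.6 × $390 = $40,794.00
Junior associate: 25.3 × $270 = $6,831.00
Subtotal: $189,322.50
Write-off: 4.9 × $270 = $1,323.00
Total: $189,322.50 − $1,323.00 = $187,999.50

$187,999.50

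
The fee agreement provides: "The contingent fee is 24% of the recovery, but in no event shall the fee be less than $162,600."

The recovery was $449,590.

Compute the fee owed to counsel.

24% of $449,590 = $107,901.60
That is below the $162,600 minimum, so the minimum applies.

$162,600.00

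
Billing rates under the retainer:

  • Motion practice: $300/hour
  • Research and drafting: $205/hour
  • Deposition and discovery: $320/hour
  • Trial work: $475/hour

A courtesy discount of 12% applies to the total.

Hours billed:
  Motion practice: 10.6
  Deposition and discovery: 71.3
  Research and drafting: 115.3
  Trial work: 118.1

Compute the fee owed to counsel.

$93,042.40

Motion practice: 10.6 × $300 = $3,180.00
Research and drafting: 115.3 × $205 = $23,636.50
Deposition and discovery: 71.3 × $320 = $22,816.00
Trial work: 118.1 × $475 = $56,097.50
Subtotal: $105,730.00
Less 12% discount: −$12,687.60
Total: $105,730.00 − $12,687.60 = $93,042.40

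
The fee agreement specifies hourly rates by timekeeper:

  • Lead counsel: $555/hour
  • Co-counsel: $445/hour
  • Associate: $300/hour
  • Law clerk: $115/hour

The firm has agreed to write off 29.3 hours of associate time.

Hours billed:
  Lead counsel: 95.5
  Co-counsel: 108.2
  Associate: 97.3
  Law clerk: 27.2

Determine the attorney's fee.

$124,679.50

Lead counsel: 95.5 × $555 = $53,002.50
Co-counsel: 108.2 × $445 = $48,149.00
Associate: 97.3 × $300 = $29,190.00
Law clerk: 27.2 × $115 = $3,128.00
Subtotal: $133,469.50
Write-off: 29.3 × $300 = $8,790.00
Total: $133,469.50 − $8,790.00 = $124,679.50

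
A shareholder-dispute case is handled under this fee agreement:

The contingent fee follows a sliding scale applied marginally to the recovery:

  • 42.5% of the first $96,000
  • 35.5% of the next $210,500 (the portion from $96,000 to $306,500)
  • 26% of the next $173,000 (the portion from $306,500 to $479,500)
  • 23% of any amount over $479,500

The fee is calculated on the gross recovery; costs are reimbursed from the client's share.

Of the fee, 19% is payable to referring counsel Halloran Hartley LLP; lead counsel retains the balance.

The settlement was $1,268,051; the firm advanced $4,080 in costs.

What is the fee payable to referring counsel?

$64,956.10

Fee base is the gross recovery, $1,268,051; costs are reimbursed separately.
First $96,000 at 42.5% = $40,800.00
Next $210,500 at 35.5% = $74,727.50
Next $173,000 at 26% = $44,980.00
Remaining $788,551 at 23% = $181,366.73
Fee: $40,800.00 + $74,727.50 + $44,980.00 + $181,366.73 = $341,874.23
Referral share: 19% of $341,874.23 = $64,956.10; lead counsel retains $341,874.23 − $64,956.10 = $276,918.13.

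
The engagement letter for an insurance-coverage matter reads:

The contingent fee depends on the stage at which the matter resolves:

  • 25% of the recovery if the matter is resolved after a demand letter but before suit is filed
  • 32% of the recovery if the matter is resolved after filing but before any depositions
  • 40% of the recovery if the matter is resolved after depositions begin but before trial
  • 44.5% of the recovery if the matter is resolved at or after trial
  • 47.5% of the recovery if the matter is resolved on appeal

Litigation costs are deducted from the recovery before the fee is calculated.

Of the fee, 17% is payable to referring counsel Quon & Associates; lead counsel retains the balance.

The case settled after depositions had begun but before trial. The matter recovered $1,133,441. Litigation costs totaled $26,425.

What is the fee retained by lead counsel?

Fee base (net of costs): $1,133,441 − $26,425 = $1,107,016
The matter settled after depositions had begun but before trial, so the 40% rate applies.
$1,107,016 × 40% = $442,806.40
Referral share: 17% of $442,806.40 = $75,277.09; lead counsel retains $442,806.40 − $75,277.09 = $367,529.31.

$367,529.31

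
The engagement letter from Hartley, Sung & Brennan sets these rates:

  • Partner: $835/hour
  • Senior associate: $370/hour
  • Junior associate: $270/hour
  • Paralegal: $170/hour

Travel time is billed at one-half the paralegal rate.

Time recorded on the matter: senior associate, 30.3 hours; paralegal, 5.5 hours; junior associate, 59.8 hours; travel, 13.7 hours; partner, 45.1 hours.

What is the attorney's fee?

Partner: 45.1 × $835 = $37,658.50
Senior associate: 30.3 × $370 = $11,211.00
Junior associate: 59.8 × $270 = $16,146.00
Paralegal: 5.5 × $170 = $935.00
Subtotal: $37,658.50 + $11,211.00 + $16,146.00 + $935.00 = $65,950.50
Travel: 13.7 × ($170 ÷ 2) = 13.7 × $85.00 = $1,164.50
Total: $65,950.50 + $1,164.50 = $67,115.00

$67,115.00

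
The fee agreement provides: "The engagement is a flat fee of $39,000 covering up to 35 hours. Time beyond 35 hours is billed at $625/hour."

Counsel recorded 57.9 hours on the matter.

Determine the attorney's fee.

$53,312.50

Flat fee: $39,000.00
Excess hours: 57.9 − 35 = 22.9
Overrun: 22.9 × $625 = $14,312.50
Total: $39,000.00 + $14,312.50 = $53,312.50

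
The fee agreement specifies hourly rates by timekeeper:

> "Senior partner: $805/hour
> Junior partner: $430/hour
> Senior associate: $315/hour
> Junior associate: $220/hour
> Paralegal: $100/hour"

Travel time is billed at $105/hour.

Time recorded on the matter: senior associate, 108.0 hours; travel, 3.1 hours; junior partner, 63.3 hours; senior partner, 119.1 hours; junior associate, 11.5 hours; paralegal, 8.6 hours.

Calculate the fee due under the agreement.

Senior partner: 119.1 × $805 = $95,875.50
Junior partner: 63.3 × $430 = $27,219.00
Senior associate: 108.0 × $315 = $34,020.00
Junior associate: 11.5 × $220 = $2,530.00
Paralegal: 8.6 × $100 = $860.00
Subtotal: $95,875.50 + $27,219.00 + $34,020.00 + $2,530.00 + $860.00 = $160,504.50
Travel: 3.1 × $105 = $325.50
Total: $160,504.50 + $325.50 = $160,830.00

$160,830.00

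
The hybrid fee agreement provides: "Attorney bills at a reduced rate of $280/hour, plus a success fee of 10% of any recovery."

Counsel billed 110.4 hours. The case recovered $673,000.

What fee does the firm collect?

$98,212.00

Hourly: 110.4 × $280 = $30,912.00
Success fee: 10% of $673,000 = $67,300.00
Total: $30,912.00 + $67,300.00 = $98,212.00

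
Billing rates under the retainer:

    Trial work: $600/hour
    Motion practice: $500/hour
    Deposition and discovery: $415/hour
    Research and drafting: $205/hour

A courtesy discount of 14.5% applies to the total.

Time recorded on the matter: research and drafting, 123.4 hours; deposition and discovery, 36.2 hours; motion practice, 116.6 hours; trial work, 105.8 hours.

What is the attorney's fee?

Trial work: 105.8 × $600 = $63,480.00
Motion practice: 116.6 × $500 = $58,300.00
Deposition and discovery: 36.2 × $415 = $15,023.00
Research and drafting: 123.4 × $205 = $25,297.00
Subtotal: $162,100.00
Less 14.5% discount: −$23,504.50
Total: $162,100.00 − $23,504.50 = $138,595.50

$138,595.50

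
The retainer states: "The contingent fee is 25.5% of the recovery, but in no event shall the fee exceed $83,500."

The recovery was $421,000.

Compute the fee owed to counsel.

25.5% of $421,000 = $107,355.00
That exceeds the $83,500 cap, so the fee is capped at $83,500.

$83,500.00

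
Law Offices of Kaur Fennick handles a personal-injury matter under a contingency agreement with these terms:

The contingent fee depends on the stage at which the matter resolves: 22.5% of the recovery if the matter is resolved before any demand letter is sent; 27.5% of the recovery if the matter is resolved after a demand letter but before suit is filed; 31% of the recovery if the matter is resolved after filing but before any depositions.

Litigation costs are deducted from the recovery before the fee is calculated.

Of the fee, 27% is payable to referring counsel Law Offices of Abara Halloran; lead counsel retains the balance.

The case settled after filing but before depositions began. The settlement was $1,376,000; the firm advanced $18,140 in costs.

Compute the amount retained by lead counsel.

$307,283.72

Fee base (net of costs): $1,376,000 − $18,140 = $1,357,860
The matter settled after filing but before depositions began, so the 31% rate applies.
$1,357,860 × 31% = $420,936.60
Referral share: 27% of $420,936.60 = $113,652.88; lead counsel retains $420,936.60 − $113,652.88 = $307,283.72.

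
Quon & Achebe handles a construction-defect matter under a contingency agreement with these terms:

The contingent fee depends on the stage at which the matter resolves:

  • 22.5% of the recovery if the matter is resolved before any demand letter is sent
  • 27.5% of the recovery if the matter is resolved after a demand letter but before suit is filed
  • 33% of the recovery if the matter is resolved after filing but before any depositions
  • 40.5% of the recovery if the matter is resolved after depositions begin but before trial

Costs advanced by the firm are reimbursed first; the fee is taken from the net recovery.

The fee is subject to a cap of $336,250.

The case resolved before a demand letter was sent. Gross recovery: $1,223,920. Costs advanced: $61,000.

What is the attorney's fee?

Fee base (net of costs): $1,223,920 − $61,000 = $1,162,920
The matter resolved before a demand letter was sent, so the 22.5% rate applies.
$1,162,920 × 22.5% = $261,657.00
$261,657.00 is under the $336,250 cap.

$261,657.00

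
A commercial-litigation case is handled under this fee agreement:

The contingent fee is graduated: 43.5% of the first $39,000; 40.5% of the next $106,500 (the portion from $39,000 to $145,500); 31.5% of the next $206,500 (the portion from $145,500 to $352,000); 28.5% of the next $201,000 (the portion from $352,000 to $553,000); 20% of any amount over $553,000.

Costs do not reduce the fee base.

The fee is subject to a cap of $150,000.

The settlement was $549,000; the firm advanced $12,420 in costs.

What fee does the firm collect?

Fee base is the gross recovery, $549,000; costs are reimbursed separately.
First $39,000 at 43.5% = $16,965.00
Next $106,500 at 40.5% = $43,132.50
Next $206,500 at 31.5% = $65,047.50
Remaining $197,000 at 28.5% = $56,145.00
Fee: $16,965.00 + $43,132.50 + $65,047.50 + $56,145.00 = $181,290.00
$181,290.00 exceeds the $150,000 cap, so the fee is capped at $150,000.00.

$150,000.00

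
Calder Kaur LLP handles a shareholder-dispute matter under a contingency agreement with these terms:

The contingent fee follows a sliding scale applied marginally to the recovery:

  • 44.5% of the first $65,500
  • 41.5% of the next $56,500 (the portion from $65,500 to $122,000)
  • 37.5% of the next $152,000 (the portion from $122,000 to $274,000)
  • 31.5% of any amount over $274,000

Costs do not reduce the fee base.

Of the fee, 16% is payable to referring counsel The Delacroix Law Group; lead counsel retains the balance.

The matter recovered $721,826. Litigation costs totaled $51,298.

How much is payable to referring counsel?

$40,105.63

Fee base is the gross recovery, $721,826; costs are reimbursed separately.
First $65,500 at 44.5% = $29,147.50
Next $56,500 at 41.5% = $23,447.50
Next $152,000 at 37.5% = $57,000.00
Remaining $447,826 at 31.5% = $141,065.19
Fee: $29,147.50 + $23,447.50 + $57,000.00 + $141,065.19 = $250,660.19
Referral share: 16% of $250,660.19 = $40,105.63; lead counsel retains $250,660.19 − $40,105.63 = $210,554.56.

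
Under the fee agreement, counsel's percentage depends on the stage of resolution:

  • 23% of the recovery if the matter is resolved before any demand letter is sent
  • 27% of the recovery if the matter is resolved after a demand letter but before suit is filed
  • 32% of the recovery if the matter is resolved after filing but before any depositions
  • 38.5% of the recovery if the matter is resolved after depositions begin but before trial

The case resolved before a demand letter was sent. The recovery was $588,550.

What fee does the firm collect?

The matter resolved before a demand letter was sent, so the 23% rate applies.
$588,550 × 23% = $135,366.50

$135,366.50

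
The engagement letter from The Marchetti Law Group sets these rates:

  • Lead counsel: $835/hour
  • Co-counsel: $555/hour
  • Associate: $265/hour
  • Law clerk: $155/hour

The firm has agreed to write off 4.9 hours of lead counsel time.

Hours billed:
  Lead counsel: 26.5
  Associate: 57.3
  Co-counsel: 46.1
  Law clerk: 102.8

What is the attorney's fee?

$74,740.00

Lead counsel: 26.5 × $835 = $22,127.50
Co-counsel: 46.1 × $555 = $25,585.50
Associate: 57.3 × $265 = $15,184.50
Law clerk: 102.8 × $155 = $15,934.00
Subtotal: $78,831.50
Write-off: 4.9 × $835 = $4,091.50
Total: $78,831.50 − $4,091.50 = $74,740.00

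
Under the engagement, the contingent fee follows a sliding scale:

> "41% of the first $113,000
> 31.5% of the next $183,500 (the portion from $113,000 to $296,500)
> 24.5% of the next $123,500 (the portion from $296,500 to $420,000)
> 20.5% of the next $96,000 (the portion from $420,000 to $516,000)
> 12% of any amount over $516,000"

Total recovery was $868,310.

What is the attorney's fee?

$196,347.20

First $113,000 at 41% = $46,330.00
Next $183,500 at 31.5% = $57,802.50
Next $123,500 at 24.5% = $30,257.50
Next $96,000 at 20.5% = $19,680.00
Remaining $352,310 at 12% = $42,277.20
Fee: $46,330.00 + $57,802.50 + $30,257.50 + $19,680.00 + $42,277.20 = $196,347.20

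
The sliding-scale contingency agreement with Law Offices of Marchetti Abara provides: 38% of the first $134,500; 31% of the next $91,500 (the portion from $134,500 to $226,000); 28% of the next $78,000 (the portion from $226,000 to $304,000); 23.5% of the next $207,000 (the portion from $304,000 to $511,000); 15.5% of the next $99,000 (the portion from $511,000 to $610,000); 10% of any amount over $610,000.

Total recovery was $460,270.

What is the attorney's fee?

$138,038.45

First $134,500 at 38% = $51,110.00
Next $91,500 at 31% = $28,365.00
Next $78,000 at 28% = $21,840.00
Remaining $156,270 at 23.5% = $36,723.45
Fee: $51,110.00 + $28,365.00 + $21,840.00 + $36,723.45 = $138,038.45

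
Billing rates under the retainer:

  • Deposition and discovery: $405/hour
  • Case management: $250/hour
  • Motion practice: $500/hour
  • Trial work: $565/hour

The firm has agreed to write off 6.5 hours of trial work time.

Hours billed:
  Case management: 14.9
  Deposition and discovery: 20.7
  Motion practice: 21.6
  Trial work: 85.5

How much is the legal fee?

Deposition and discovery: 20.7 × $405 = $8,383.50
Case management: 14.9 × $250 = $3,725.00
Motion practice: 21.6 × $500 = $10,800.00
Trial work: 85.5 × $565 = $48,307.50
Subtotal: $71,216.00
Write-off: 6.5 × $565 = $3,672.50
Total: $71,216.00 − $3,672.50 = $67,543.50

$67,543.50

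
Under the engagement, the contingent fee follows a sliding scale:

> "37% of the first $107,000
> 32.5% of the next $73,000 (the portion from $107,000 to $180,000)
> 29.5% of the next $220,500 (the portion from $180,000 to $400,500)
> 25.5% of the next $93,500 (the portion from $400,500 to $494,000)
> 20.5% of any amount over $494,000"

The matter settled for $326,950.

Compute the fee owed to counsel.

$106,665.25

First $107,000 at 37% = $39,590.00
Next $73,000 at 32.5% = $23,725.00
Remaining $146,950 at 29.5% = $43,350.25
Fee: $39,590.00 + $23,725.00 + $43,350.25 = $106,665.25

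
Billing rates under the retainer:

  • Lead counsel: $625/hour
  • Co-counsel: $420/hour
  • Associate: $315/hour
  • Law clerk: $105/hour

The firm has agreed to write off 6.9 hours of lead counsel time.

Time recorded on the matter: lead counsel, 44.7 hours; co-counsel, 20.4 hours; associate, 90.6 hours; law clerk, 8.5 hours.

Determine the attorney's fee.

$61,624.50

Lead counsel: 44.7 × $625 = $27,937.50
Co-counsel: 20.4 × $420 = $8,568.00
Associate: 90.6 × $315 = $28,539.00
Law clerk: 8.5 × $105 = $892.50
Subtotal: $65,937.00
Write-off: 6.9 × $625 = $4,312.50
Total: $65,937.00 − $4,312.50 = $61,624.50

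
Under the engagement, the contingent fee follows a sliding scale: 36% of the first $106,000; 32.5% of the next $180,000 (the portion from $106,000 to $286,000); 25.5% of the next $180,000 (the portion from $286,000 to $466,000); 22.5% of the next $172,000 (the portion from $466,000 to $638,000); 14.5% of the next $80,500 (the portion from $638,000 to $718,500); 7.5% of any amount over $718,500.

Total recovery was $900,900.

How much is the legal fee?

First $106,000 at 36% = $38,160.00
Next $180,000 at 32.5% = $58,500.00
Next $180,000 at 25.5% = $45,900.00
Next $172,000 at 22.5% = $38,700.00
Next $80,500 at 14.5% = $11,672.50
Remaining $182,400 at 7.5% = $13,680.00
Fee: $38,160.00 + $58,500.00 + $45,900.00 + $38,700.00 + $11,672.50 + $13,680.00 = $206,612.50

$206,612.50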